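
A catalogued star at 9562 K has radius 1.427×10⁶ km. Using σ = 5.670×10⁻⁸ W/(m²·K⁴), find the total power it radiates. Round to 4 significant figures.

P ≈ 1.213×10²⁸ W

Surface area A = 4πR² = 4π(1.427×10⁹ m)² = 2.55893×10¹⁹ m².
P = σAT⁴ = 5.670×10⁻⁸ × 2.55893×10¹⁹ × (9562)⁴ = 1.213×10²⁸ W.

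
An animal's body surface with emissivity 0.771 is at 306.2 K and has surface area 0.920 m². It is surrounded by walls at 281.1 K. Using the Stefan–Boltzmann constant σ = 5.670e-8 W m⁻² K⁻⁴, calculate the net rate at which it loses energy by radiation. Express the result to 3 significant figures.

Area A = 0.920 m².
Net radiated power P_net = εσA(T⁴ − T₀⁴) = 0.771×5.670×10⁻⁸×0.920×(306.2⁴ − 281.1⁴).
T⁴ − T₀⁴ = 8.79065×10⁹ − 6.24372×10⁹ = 2.54693×10⁹ K⁴, so P_net = 102 W.

Net loss ≈ 102 W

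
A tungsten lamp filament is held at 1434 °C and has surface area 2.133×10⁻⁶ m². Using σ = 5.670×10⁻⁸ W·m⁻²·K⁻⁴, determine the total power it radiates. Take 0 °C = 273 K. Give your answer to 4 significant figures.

T = 1434 °C + 273 = 1707 K.
Area A = 2.133×10⁻⁶ m².
P = σAT⁴ = 5.670×10⁻⁸ × 2.133×10⁻⁶ × (1707)⁴ = 1.027 W.

P ≈ 1.027 W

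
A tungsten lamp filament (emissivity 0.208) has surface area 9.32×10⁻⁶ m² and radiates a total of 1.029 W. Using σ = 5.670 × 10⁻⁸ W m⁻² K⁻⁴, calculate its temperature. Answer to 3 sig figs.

Area A = 9.32×10⁻⁶ m².
P = εσAT⁴ ⇒ T = (P/(εσA))^(1/4) = (1.029/(0.208×5.670×10⁻⁸×9.32×10⁻⁶))^(1/4) = 1.75×10³ K.

T ≈ 1.75×10³ K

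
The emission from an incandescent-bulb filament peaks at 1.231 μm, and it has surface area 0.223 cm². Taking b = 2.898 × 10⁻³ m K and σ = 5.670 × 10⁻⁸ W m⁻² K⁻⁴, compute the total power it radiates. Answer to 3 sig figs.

P ≈ 38.8 W

Wien's law: T = b/λ_max = 2.898×10⁻³/1.231×10⁻⁶ = 2354.18 K.
Area A = 0.223 cm² = 2.23×10⁻⁵ m².
Then P = σAT⁴ = 5.670×10⁻⁸×2.23×10⁻⁵×(2354.18)⁴ = 38.8 W.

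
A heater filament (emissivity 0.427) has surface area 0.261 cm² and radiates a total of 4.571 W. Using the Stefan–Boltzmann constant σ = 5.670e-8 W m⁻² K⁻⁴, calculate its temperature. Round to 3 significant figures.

T ≈ 1.64×10³ K

Area A = 0.261 cm² = 2.61×10⁻⁵ m².
P = εσAT⁴ ⇒ T = (P/(εσA))^(1/4) = (4.571/(0.427×5.670×10⁻⁸×2.61×10⁻⁵))^(1/4) = 1.64×10³ K.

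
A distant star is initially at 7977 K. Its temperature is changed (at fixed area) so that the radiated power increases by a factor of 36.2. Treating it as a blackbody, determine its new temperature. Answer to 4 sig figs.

P ∝ T⁴, so T₂/T₁ = (P₂/P₁)^(1/4) = (36.2)^(1/4) = 2.45288.
T₂ = 7977 × 2.45288 = 1.957×10⁴ K.

T₂ ≈ 1.957×10⁴ K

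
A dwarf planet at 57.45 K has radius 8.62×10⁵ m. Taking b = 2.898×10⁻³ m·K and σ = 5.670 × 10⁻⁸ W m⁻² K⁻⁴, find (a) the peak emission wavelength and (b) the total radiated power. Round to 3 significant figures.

(a) λ_max = b/T = 2.898×10⁻³/57.45 = 5.044×10⁻⁵ m = 50.4 μm.
Surface area A = 4πR² = 4π(8.62×10⁵ m)² = 9.33737×10¹² m².
(b) P = σAT⁴ = 5.670×10⁻⁸×9.33737×10¹²×(57.45)⁴ = 5.77×10¹² W.

λ_max ≈ 50.4 μm; P ≈ 5.77×10¹² W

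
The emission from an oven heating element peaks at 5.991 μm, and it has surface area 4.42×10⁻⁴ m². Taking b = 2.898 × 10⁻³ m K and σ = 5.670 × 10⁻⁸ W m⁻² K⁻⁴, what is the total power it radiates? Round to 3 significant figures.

P ≈ 1.37 W

Wien's law: T = b/λ_max = 2.898×10⁻³/5.991×10⁻⁶ = 483.726 K.
Area A = 4.42×10⁻⁴ m².
Then P = σAT⁴ = 5.670×10⁻⁸×4.42×10⁻⁴×(483.726)⁴ = 1.37 W.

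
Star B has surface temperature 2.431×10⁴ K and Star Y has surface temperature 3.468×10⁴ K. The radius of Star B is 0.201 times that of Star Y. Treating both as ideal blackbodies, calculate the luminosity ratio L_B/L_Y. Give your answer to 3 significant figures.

L ∝ R²T⁴, so L_B/L_Y = (R_B/R_Y)²(T_B/T_Y)⁴ = (0.201)² × (2.431×10⁴/3.468×10⁴)⁴ = 0.040401 × 0.241448 = 9.75×10⁻³.

L_B/L_Y ≈ 9.75×10⁻³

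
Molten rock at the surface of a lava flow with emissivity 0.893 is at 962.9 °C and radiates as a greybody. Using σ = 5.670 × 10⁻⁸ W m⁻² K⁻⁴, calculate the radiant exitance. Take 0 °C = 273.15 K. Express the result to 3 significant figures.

T = 962.9 °C + 273.15 = 1236.05 K.
Stefan–Boltzmann: I = εσT⁴ = 0.893 × 5.670×10⁻⁸ × (1236.05)⁴ = 1.18×10⁵ W/m².

I ≈ 1.18×10⁵ W/m²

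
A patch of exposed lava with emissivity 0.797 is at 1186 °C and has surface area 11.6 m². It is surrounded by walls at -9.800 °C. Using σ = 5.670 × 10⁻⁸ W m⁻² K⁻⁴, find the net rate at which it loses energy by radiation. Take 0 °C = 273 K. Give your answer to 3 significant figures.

T = 1186 °C + 273 = 1459 K.
Surroundings: T = -9.800 °C + 273 = 263.200 K.
Area A = 11.6 m².
Net radiated power P_net = εσA(T⁴ − T₀⁴) = 0.797×5.670×10⁻⁸×11.6×(1459⁴ − 263.200⁴).
T⁴ − T₀⁴ = 4.53128×10¹² − 4.79892×10⁹ = 4.52648×10¹² K⁴, so P_net = 2.37×10⁶ W.

Net loss ≈ 2.37×10⁶ W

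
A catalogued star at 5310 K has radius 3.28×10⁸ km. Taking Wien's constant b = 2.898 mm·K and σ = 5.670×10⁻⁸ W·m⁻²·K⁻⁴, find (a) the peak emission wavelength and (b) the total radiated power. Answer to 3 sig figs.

λ_max ≈ 0.546 μm; P ≈ 6.09×10³¹ W

(a) λ_max = b/T = 2.898×10⁻³/5310 = 5.458×10⁻⁷ m = 0.546 μm.
Surface area A = 4πR² = 4π(3.28×10¹¹ m)² = 1.35194×10²⁴ m².
(b) P = σAT⁴ = 5.670×10⁻⁸×1.35194×10²⁴×(5310)⁴ = 6.09×10³¹ W.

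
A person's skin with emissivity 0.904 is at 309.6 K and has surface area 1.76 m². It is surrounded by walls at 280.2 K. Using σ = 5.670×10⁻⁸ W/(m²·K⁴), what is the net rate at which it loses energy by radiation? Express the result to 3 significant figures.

Area A = 1.76 m².
Net radiated power P_net = εσA(T⁴ − T₀⁴) = 0.904×5.670×10⁻⁸×1.76×(309.6⁴ − 280.2⁴).
T⁴ − T₀⁴ = 9.18764×10⁹ − 6.16414×10⁹ = 3.02350×10⁹ K⁴, so P_net = 273 W.

Net loss ≈ 273 W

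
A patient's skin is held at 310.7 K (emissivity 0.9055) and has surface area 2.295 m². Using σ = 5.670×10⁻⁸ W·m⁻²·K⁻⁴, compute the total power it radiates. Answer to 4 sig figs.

P ≈ 1098 W

Area A = 2.295 m².
P = εσAT⁴ = 0.9055 × 5.670×10⁻⁸ × 2.295 × (310.7)⁴ = 1098 W.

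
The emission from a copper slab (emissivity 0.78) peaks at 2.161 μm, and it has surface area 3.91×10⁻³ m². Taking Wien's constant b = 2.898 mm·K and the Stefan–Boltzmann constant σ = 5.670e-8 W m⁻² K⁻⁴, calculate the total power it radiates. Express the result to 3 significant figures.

Wien's law: T = b/λ_max = 2.898×10⁻³/2.161×10⁻⁶ = 1341.05 K.
Area A = 3.91×10⁻³ m².
Then P = εσAT⁴ = 0.78×5.670×10⁻⁸×3.91×10⁻³×(1341.05)⁴ = 559 W.

P ≈ 559 W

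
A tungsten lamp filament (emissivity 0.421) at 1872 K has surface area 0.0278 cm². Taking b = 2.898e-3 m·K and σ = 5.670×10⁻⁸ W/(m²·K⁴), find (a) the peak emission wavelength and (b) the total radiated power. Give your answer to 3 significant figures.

(a) λ_max = b/T = 2.898×10⁻³/1872 = 1.548×10⁻⁶ m = 1.55 μm.
Area A = 0.0278 cm² = 2.78×10⁻⁶ m².
(b) P = εσAT⁴ = 0.421×5.670×10⁻⁸×2.78×10⁻⁶×(1872)⁴ = 0.815 W.

λ_max ≈ 1.55 μm; P ≈ 0.815 W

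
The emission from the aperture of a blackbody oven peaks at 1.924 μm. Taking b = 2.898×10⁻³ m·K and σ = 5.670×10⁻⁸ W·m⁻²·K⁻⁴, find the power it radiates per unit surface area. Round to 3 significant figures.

Wien's law: T = b/λ_max = 2.898×10⁻³/1.924×10⁻⁶ = 1506.24 K.
Then I = σT⁴ = 5.670×10⁻⁸×(1506.24)⁴ = 2.92×10⁵ W/m².

I ≈ 2.92×10⁵ W/m²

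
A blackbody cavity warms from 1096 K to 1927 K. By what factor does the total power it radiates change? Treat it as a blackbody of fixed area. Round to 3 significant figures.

P ∝ T⁴, so P₂/P₁ = (T₂/T₁)⁴ = (1927/1096)⁴ = (1.75821)⁴ = 9.56.

P₂/P₁ ≈ 9.56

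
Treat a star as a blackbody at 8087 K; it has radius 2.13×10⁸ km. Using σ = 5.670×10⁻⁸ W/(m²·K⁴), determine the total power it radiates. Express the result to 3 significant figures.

Surface area A = 4πR² = 4π(2.13×10¹¹ m)² = 5.70124×10²³ m².
P = σAT⁴ = 5.670×10⁻⁸ × 5.70124×10²³ × (8087)⁴ = 1.38×10³² W.

P ≈ 1.38×10³² W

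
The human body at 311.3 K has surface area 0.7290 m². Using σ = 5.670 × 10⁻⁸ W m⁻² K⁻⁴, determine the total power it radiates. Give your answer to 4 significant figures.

Area A = 0.7290 m².
P = σAT⁴ = 5.670×10⁻⁸ × 0.7290 × (311.3)⁴ = 388.2 W.

P ≈ 388.2 W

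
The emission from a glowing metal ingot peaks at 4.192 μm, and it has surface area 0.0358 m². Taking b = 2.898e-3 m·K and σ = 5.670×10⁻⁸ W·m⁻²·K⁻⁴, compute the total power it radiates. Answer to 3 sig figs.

P ≈ 464 W

Wien's law: T = b/λ_max = 2.898×10⁻³/4.192×10⁻⁶ = 691.317 K.
Area A = 0.0358 m².
Then P = σAT⁴ = 5.670×10⁻⁸×0.0358×(691.317)⁴ = 464 W.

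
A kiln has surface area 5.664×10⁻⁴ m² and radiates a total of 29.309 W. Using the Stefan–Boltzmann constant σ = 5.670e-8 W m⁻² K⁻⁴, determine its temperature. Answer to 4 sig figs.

T ≈ 977.4 K

Area A = 5.664×10⁻⁴ m².
P = σAT⁴ ⇒ T = (P/(σA))^(1/4) = (29.309/(5.670×10⁻⁸×5.664×10⁻⁴))^(1/4) = 977.4 K.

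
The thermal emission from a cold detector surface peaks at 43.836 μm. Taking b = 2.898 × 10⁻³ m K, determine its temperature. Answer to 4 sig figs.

T ≈ 66.11 K

Wien's law gives T = b/λ_max = (2.898×10⁻³ m·K)/(4.3836×10⁻⁵ m) = 66.11 K.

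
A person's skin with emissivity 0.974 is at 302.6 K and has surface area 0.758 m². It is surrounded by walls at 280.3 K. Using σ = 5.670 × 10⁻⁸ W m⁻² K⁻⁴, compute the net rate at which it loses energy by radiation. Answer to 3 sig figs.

Area A = 0.758 m².
Net radiated power P_net = εσA(T⁴ − T₀⁴) = 0.974×5.670×10⁻⁸×0.758×(302.6⁴ − 280.3⁴).
T⁴ − T₀⁴ = 8.38447×10⁹ − 6.17294×10⁹ = 2.21153×10⁹ K⁴, so P_net = 92.6 W.

Net loss ≈ 92.6 W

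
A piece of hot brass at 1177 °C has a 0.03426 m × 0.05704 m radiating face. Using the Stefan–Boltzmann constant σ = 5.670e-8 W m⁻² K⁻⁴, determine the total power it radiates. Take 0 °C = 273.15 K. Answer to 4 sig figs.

T = 1177 °C + 273.15 = 1450.15 K.
Area A = 0.03426 × 0.05704 = 1.95419×10⁻³ m².
P = σAT⁴ = 5.670×10⁻⁸ × 1.95419×10⁻³ × (1450.15)⁴ = 490.0 W.

P ≈ 490.0 W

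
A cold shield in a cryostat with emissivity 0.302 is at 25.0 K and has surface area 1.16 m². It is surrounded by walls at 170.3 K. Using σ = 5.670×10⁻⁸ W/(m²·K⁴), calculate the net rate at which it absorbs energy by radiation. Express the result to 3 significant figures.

Net gain ≈ 16.7 W

Area A = 1.16 m².
Net radiated power P_net = εσA(T⁴ − T₀⁴) = 0.302×5.670×10⁻⁸×1.16×(25.0⁴ − 170.3⁴).
T⁴ − T₀⁴ = 3.90625×10⁵ − 8.41121×10⁸ = -8.40730×10⁸ K⁴, so P_net = -16.7 W — negative, meaning a net gain of 16.7 W.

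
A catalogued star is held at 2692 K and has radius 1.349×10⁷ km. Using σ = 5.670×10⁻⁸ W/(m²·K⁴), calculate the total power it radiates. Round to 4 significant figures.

P ≈ 6.810×10²⁷ W

Surface area A = 4πR² = 4π(1.349×10¹⁰ m)² = 2.28683×10²¹ m².
P = σAT⁴ = 5.670×10⁻⁸ × 2.28683×10²¹ × (2692)⁴ = 6.810×10²⁷ W.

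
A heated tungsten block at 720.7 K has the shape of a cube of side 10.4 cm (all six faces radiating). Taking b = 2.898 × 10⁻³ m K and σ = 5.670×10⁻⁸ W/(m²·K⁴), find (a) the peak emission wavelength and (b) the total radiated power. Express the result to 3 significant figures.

(a) λ_max = b/T = 2.898×10⁻³/720.7 = 4.021×10⁻⁶ m = 4.02 μm.
Area A = 6s² = 6×(0.104 m)² = 0.064896 m².
(b) P = σAT⁴ = 5.670×10⁻⁸×0.064896×(720.7)⁴ = 993 W.

λ_max ≈ 4.02 μm; P ≈ 993 W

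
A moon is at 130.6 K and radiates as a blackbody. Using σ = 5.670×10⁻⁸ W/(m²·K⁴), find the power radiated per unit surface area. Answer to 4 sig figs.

I ≈ 16.50 W/m²

Stefan–Boltzmann: I = σT⁴ = 5.670×10⁻⁸ × (130.6)⁴ = 16.50 W/m².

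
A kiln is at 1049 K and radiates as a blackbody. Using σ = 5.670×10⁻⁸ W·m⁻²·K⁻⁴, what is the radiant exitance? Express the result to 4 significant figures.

Stefan–Boltzmann: I = σT⁴ = 5.670×10⁻⁸ × (1049)⁴ = 6.866×10⁴ W/m².

I ≈ 6.866×10⁴ W/m²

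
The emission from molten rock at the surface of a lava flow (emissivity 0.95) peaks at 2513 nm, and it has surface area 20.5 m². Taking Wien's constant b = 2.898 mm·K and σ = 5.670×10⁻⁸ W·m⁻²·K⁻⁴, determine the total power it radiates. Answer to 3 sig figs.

Wien's law: T = b/λ_max = 2.898×10⁻³/2.513×10⁻⁶ = 1153.20 K.
Area A = 20.5 m².
Then P = εσAT⁴ = 0.95×5.670×10⁻⁸×20.5×(1153.20)⁴ = 1.95×10⁶ W.

P ≈ 1.95×10⁶ W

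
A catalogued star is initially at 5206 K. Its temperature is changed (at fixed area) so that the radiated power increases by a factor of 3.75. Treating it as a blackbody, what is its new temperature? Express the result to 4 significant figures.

P ∝ T⁴, so T₂/T₁ = (P₂/P₁)^(1/4) = (3.75)^(1/4) = 1.39158.
T₂ = 5206 × 1.39158 = 7245 K.

T₂ ≈ 7245 K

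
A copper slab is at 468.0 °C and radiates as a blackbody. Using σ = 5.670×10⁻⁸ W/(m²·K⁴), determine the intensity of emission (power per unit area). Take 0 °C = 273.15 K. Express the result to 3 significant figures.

T = 468.0 °C + 273.15 = 741.15 K.
Stefan–Boltzmann: I = σT⁴ = 5.670×10⁻⁸ × (741.15)⁴ = 1.71×10⁴ W/m².

I ≈ 1.71×10⁴ W/m²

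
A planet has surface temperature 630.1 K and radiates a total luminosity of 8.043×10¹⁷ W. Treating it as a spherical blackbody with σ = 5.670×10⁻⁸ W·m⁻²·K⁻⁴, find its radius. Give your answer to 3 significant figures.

L = 4πR²σT⁴ ⇒ R = √(L/(4πσT⁴)).
σT⁴ = 8937.60 W/m², so R = √(8.043×10¹⁷/(4π×8937.60)) = 2.68×10⁶ m.

R ≈ 2.68×10⁶ m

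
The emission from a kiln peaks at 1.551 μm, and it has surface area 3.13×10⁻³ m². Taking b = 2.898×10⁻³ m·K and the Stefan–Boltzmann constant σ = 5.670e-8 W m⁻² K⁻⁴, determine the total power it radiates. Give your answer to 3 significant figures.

P ≈ 2.16×10³ W

Wien's law: T = b/λ_max = 2.898×10⁻³/1.551×10⁻⁶ = 1868.47 K.
Area A = 3.13×10⁻³ m².
Then P = σAT⁴ = 5.670×10⁻⁸×3.13×10⁻³×(1868.47)⁴ = 2.16×10³ W.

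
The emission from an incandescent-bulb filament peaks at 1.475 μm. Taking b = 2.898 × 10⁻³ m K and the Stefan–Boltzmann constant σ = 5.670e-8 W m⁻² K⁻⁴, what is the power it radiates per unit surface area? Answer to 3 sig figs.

I ≈ 8.45×10⁵ W/m²

Wien's law: T = b/λ_max = 2.898×10⁻³/1.475×10⁻⁶ = 1964.75 K.
Then I = σT⁴ = 5.670×10⁻⁸×(1964.75)⁴ = 8.45×10⁵ W/m².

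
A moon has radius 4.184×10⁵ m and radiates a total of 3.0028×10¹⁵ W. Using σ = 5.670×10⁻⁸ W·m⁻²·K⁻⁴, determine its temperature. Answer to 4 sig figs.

Surface area A = 4πR² = 4π(4.184×10⁵ m)² = 2.19985×10¹² m².
P = σAT⁴ ⇒ T = (P/(σA))^(1/4) = (3.0028×10¹⁵/(5.670×10⁻⁸×2.19985×10¹²))^(1/4) = 393.9 K.

T ≈ 393.9 K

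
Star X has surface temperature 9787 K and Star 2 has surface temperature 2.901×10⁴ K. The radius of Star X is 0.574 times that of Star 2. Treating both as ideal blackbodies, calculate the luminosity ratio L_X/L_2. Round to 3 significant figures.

L_X/L_2 ≈ 4.27×10⁻³

L ∝ R²T⁴, so L_X/L_2 = (R_X/R_2)²(T_X/T_2)⁴ = (0.574)² × (9787/2.901×10⁴)⁴ = 0.329476 × 0.0129541 = 4.27×10⁻³.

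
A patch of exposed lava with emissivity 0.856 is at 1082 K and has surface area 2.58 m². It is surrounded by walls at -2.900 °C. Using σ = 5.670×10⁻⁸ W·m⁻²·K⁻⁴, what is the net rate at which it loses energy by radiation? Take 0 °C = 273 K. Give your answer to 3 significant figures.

Net loss ≈ 1.71×10⁵ W

Surroundings: T = -2.900 °C + 273 = 270.100 K.
Area A = 2.58 m².
Net radiated power P_net = εσA(T⁴ − T₀⁴) = 0.856×5.670×10⁻⁸×2.58×(1082⁴ − 270.100⁴).
T⁴ − T₀⁴ = 1.37059×10¹² − 5.32229×10⁹ = 1.36527×10¹² K⁴, so P_net = 1.71×10⁵ W.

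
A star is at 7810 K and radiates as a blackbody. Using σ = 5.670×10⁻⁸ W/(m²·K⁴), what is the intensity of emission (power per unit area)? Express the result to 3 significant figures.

I ≈ 2.11×10⁸ W/m²

Stefan–Boltzmann: I = σT⁴ = 5.670×10⁻⁸ × (7810)⁴ = 2.11×10⁸ W/m².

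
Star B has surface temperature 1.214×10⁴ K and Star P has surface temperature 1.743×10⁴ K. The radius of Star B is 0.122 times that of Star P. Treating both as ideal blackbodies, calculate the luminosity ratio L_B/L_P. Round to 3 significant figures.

L ∝ R²T⁴, so L_B/L_P = (R_B/R_P)²(T_B/T_P)⁴ = (0.122)² × (1.214×10⁴/1.743×10⁴)⁴ = 0.014884 × 0.235334 = 3.50×10⁻³.

L_B/L_P ≈ 3.50×10⁻³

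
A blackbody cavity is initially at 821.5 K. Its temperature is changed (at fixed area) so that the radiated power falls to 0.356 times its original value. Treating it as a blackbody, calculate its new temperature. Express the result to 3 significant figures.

P ∝ T⁴, so T₂/T₁ = (P₂/P₁)^(1/4) = (0.356)^(1/4) = 0.772436.
T₂ = 821.5 × 0.772436 = 635 K.

T₂ ≈ 635 K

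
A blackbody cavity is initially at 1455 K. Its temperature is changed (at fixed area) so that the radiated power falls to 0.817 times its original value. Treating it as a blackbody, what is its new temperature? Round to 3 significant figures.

T₂ ≈ 1.38×10³ K

P ∝ T⁴, so T₂/T₁ = (P₂/P₁)^(1/4) = (0.817)^(1/4) = 0.950726.
T₂ = 1455 × 0.950726 = 1.38×10³ K.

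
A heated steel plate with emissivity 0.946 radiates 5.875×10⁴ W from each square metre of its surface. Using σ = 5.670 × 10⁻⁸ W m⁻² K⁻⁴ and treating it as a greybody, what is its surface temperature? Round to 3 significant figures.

T ≈ 1.02×10³ K

I = εσT⁴, so T = (I/εσ)^(1/4) = (5.875×10⁴/(0.946×5.670×10⁻⁸))^(1/4) = 1.02×10³ K.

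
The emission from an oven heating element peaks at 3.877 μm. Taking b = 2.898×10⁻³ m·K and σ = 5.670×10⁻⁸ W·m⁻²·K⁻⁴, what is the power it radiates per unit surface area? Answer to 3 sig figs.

I ≈ 1.77×10⁴ W/m²

Wien's law: T = b/λ_max = 2.898×10⁻³/3.877×10⁻⁶ = 747.485 K.
Then I = σT⁴ = 5.670×10⁻⁸×(747.485)⁴ = 1.77×10⁴ W/m².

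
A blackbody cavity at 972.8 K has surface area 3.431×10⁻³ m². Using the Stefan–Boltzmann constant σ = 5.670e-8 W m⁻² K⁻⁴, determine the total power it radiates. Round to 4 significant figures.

Area A = 3.431×10⁻³ m².
P = σAT⁴ = 5.670×10⁻⁸ × 3.431×10⁻³ × (972.8)⁴ = 174.2 W.

P ≈ 174.2 W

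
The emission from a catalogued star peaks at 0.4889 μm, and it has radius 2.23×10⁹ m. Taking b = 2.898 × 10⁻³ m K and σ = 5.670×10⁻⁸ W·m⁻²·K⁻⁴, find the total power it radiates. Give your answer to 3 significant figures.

Wien's law: T = b/λ_max = 2.898×10⁻³/4.889×10⁻⁷ = 5927.59 K.
Surface area A = 4πR² = 4π(2.23×10⁹ m)² = 6.24913×10¹⁹ m².
Then P = σAT⁴ = 5.670×10⁻⁸×6.24913×10¹⁹×(5927.59)⁴ = 4.37×10²⁷ W.

P ≈ 4.37×10²⁷ W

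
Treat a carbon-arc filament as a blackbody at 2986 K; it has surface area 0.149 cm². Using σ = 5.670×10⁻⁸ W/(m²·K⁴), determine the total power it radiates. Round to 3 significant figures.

Area A = 0.149 cm² = 1.49×10⁻⁵ m².
P = σAT⁴ = 5.670×10⁻⁸ × 1.49×10⁻⁵ × (2986)⁴ = 67.2 W.

P ≈ 67.2 W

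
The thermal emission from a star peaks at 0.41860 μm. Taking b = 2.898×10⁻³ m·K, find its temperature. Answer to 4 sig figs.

Wien's law gives T = b/λ_max = (2.898×10⁻³ m·K)/(4.1860×10⁻⁷ m) = 6923 K.

T ≈ 6923 K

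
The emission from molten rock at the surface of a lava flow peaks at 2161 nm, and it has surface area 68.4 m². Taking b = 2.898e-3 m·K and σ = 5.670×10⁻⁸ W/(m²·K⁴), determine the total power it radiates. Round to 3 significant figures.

Wien's law: T = b/λ_max = 2.898×10⁻³/2.161×10⁻⁶ = 1341.05 K.
Area A = 68.4 m².
Then P = σAT⁴ = 5.670×10⁻⁸×68.4×(1341.05)⁴ = 1.25×10⁷ W.

P ≈ 1.25×10⁷ W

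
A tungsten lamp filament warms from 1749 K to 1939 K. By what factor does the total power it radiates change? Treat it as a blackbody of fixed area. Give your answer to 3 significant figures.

P₂/P₁ ≈ 1.51

P ∝ T⁴, so P₂/P₁ = (T₂/T₁)⁴ = (1939/1749)⁴ = (1.10863)⁴ = 1.51.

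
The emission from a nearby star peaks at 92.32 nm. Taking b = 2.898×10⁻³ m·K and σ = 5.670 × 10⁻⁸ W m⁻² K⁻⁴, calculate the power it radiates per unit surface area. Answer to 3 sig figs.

Wien's law: T = b/λ_max = 2.898×10⁻³/9.232×10⁻⁸ = 31390.8 K.
Then I = σT⁴ = 5.670×10⁻⁸×(31390.8)⁴ = 5.51×10¹⁰ W/m².

I ≈ 5.51×10¹⁰ W/m²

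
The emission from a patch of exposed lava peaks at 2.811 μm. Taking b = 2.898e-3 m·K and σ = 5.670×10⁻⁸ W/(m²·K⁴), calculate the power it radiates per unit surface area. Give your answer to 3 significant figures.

Wien's law: T = b/λ_max = 2.898×10⁻³/2.811×10⁻⁶ = 1030.95 K.
Then I = σT⁴ = 5.670×10⁻⁸×(1030.95)⁴ = 6.41×10⁴ W/m².

I ≈ 6.41×10⁴ W/m²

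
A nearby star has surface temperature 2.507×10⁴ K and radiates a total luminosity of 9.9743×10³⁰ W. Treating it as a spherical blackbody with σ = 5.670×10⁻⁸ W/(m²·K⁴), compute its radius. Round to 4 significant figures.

R ≈ 5.953×10⁹ m

L = 4πR²σT⁴ ⇒ R = √(L/(4πσT⁴)).
σT⁴ = 2.23975×10¹⁰ W/m², so R = √(9.9743×10³⁰/(4π×2.23975×10¹⁰)) = 5.953×10⁹ m.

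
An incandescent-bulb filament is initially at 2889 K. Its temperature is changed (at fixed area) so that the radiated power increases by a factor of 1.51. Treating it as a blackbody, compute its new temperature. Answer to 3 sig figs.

P ∝ T⁴, so T₂/T₁ = (P₂/P₁)^(1/4) = (1.51)^(1/4) = 1.10852.
T₂ = 2889 × 1.10852 = 3.20×10³ K.

T₂ ≈ 3.20×10³ K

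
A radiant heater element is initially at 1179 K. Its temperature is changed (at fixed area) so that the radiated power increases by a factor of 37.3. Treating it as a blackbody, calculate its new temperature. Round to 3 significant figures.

T₂ ≈ 2.91×10³ K

P ∝ T⁴, so T₂/T₁ = (P₂/P₁)^(1/4) = (37.3)^(1/4) = 2.47131.
T₂ = 1179 × 2.47131 = 2.91×10³ K.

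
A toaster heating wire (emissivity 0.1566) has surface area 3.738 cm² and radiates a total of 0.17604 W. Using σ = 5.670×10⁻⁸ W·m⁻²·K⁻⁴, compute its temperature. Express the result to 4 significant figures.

Area A = 3.738 cm² = 3.738×10⁻⁴ m².
P = εσAT⁴ ⇒ T = (P/(εσA))^(1/4) = (0.17604/(0.1566×5.670×10⁻⁸×3.738×10⁻⁴))^(1/4) = 479.9 K.

T ≈ 479.9 K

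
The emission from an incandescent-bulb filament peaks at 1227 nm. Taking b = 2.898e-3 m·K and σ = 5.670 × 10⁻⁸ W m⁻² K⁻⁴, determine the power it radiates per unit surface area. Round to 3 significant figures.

I ≈ 1.76×10⁶ W/m²

Wien's law: T = b/λ_max = 2.898×10⁻³/1.227×10⁻⁶ = 2361.86 K.
Then I = σT⁴ = 5.670×10⁻⁸×(2361.86)⁴ = 1.76×10⁶ W/m².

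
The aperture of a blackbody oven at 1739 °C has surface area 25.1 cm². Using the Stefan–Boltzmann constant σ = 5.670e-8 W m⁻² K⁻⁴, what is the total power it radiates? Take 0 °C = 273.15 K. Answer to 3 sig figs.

P ≈ 2.33×10³ W

T = 1739 °C + 273.15 = 2012.15 K.
Area A = 25.1 cm² = 2.51×10⁻³ m².
P = σAT⁴ = 5.670×10⁻⁸ × 2.51×10⁻³ × (2012.15)⁴ = 2.33×10³ W.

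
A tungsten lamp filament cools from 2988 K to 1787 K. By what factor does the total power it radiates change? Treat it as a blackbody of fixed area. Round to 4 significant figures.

P ∝ T⁴, so P₂/P₁ = (T₂/T₁)⁴ = (1787/2988)⁴ = (0.598059)⁴ = 0.1279.

P₂/P₁ ≈ 0.1279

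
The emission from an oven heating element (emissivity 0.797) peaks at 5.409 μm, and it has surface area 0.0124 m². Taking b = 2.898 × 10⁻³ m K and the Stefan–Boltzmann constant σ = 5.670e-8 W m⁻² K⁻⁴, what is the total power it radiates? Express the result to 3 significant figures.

Wien's law: T = b/λ_max = 2.898×10⁻³/5.409×10⁻⁶ = 535.774 K.
Area A = 0.0124 m².
Then P = εσAT⁴ = 0.797×5.670×10⁻⁸×0.0124×(535.774)⁴ = 46.2 W.

P ≈ 46.2 W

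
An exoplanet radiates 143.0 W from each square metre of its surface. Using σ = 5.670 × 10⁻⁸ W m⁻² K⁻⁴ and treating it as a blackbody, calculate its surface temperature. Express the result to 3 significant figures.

I = σT⁴, so T = (I/σ)^(1/4) = (143.0/(5.670×10⁻⁸))^(1/4) = 224 K.

T ≈ 224 K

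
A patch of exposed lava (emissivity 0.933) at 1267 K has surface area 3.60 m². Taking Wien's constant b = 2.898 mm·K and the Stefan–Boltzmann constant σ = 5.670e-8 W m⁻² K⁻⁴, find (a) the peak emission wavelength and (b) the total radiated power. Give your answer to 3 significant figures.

λ_max ≈ 2.29×10³ nm; P ≈ 4.91×10⁵ W

(a) λ_max = b/T = 2.898×10⁻³/1267 = 2.287×10⁻⁶ m = 2.29×10³ nm.
Area A = 3.60 m².
(b) P = εσAT⁴ = 0.933×5.670×10⁻⁸×3.60×(1267)⁴ = 4.91×10⁵ W.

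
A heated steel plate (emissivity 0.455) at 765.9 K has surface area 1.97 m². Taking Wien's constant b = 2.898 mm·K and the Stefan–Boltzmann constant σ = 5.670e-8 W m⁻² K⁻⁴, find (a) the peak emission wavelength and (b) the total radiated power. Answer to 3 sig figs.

λ_max ≈ 3.78 μm; P ≈ 1.75×10⁴ W

(a) λ_max = b/T = 2.898×10⁻³/765.9 = 3.784×10⁻⁶ m = 3.78 μm.
Area A = 1.97 m².
(b) P = εσAT⁴ = 0.455×5.670×10⁻⁸×1.97×(765.9)⁴ = 1.75×10⁴ W.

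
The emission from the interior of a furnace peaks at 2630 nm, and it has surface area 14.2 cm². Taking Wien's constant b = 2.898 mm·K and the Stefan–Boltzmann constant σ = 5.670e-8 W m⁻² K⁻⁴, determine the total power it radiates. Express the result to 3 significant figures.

P ≈ 119 W

Wien's law: T = b/λ_max = 2.898×10⁻³/2.630×10⁻⁶ = 1101.90 K.
Area A = 14.2 cm² = 1.42×10⁻³ m².
Then P = σAT⁴ = 5.670×10⁻⁸×1.42×10⁻³×(1101.90)⁴ = 119 W.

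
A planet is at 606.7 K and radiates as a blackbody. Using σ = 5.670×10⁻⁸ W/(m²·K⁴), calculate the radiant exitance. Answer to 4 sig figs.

Stefan–Boltzmann: I = σT⁴ = 5.670×10⁻⁸ × (606.7)⁴ = 7682 W/m².

I ≈ 7682 W/m²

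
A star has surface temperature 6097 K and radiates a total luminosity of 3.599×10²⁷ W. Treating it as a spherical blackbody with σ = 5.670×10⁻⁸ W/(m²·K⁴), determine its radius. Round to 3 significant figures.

R ≈ 1.91×10⁹ m

L = 4πR²σT⁴ ⇒ R = √(L/(4πσT⁴)).
σT⁴ = 7.83516×10⁷ W/m², so R = √(3.599×10²⁷/(4π×7.83516×10⁷)) = 1.91×10⁹ m.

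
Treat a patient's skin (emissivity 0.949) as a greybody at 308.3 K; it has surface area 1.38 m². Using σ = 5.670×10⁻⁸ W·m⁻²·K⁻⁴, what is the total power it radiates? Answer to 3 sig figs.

P ≈ 671 W

Area A = 1.38 m².
P = εσAT⁴ = 0.949 × 5.670×10⁻⁸ × 1.38 × (308.3)⁴ = 671 W.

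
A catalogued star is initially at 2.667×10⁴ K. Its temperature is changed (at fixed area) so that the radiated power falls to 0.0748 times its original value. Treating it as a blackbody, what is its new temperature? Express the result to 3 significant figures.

P ∝ T⁴, so T₂/T₁ = (P₂/P₁)^(1/4) = (0.0748)^(1/4) = 0.522968.
T₂ = 2.667×10⁴ × 0.522968 = 1.39×10⁴ K.

T₂ ≈ 1.39×10⁴ K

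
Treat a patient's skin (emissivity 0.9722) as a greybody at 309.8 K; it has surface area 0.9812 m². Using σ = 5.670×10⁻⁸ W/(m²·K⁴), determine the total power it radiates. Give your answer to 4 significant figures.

P ≈ 498.2 W

Area A = 0.9812 m².
P = εσAT⁴ = 0.9722 × 5.670×10⁻⁸ × 0.9812 × (309.8)⁴ = 498.2 W.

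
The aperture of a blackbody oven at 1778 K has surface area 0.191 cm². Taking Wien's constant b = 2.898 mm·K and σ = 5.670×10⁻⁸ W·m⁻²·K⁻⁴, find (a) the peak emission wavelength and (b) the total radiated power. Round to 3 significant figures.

(a) λ_max = b/T = 2.898×10⁻³/1778 = 1.630×10⁻⁶ m = 1.63 μm.
Area A = 0.191 cm² = 1.91×10⁻⁵ m².
(b) P = σAT⁴ = 5.670×10⁻⁸×1.91×10⁻⁵×(1778)⁴ = 10.8 W.

λ_max ≈ 1.63 μm; P ≈ 10.8 W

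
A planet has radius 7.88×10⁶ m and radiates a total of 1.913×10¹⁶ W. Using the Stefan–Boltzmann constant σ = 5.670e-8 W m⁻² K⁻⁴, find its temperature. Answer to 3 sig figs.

T ≈ 144 K

Surface area A = 4πR² = 4π(7.88×10⁶ m)² = 7.80301×10¹⁴ m².
P = σAT⁴ ⇒ T = (P/(σA))^(1/4) = (1.913×10¹⁶/(5.670×10⁻⁸×7.80301×10¹⁴))^(1/4) = 144 K.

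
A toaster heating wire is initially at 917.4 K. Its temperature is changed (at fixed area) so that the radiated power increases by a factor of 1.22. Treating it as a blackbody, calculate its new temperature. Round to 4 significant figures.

P ∝ T⁴, so T₂/T₁ = (P₂/P₁)^(1/4) = (1.22)^(1/4) = 1.05097.
T₂ = 917.4 × 1.05097 = 964.2 K.

T₂ ≈ 964.2 K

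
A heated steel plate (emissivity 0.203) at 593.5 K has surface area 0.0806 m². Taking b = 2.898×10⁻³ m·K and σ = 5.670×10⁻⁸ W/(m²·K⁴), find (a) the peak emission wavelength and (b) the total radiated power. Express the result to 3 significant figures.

(a) λ_max = b/T = 2.898×10⁻³/593.5 = 4.883×10⁻⁶ m = 4.88 μm.
Area A = 0.0806 m².
(b) P = εσAT⁴ = 0.203×5.670×10⁻⁸×0.0806×(593.5)⁴ = 115 W.

λ_max ≈ 4.88 μm; P ≈ 115 W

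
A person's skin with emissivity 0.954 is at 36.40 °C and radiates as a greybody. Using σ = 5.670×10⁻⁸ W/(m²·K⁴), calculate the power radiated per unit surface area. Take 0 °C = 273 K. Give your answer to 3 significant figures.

I ≈ 496 W/m²

T = 36.40 °C + 273 = 309.40 K.
Stefan–Boltzmann: I = εσT⁴ = 0.954 × 5.670×10⁻⁸ × (309.40)⁴ = 496 W/m².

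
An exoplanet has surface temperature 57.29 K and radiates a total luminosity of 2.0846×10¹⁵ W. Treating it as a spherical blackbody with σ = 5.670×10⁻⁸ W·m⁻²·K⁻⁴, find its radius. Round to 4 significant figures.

R ≈ 1.648×10⁷ m

L = 4πR²σT⁴ ⇒ R = √(L/(4πσT⁴)).
σT⁴ = 0.610799 W/m², so R = √(2.0846×10¹⁵/(4π×0.610799)) = 1.648×10⁷ m.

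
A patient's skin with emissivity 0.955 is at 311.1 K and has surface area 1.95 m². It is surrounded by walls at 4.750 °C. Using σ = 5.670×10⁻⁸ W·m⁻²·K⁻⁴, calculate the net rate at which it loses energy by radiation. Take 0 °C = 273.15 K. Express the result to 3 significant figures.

Surroundings: T = 4.750 °C + 273.15 = 277.900 K.
Area A = 1.95 m².
Net radiated power P_net = εσA(T⁴ − T₀⁴) = 0.955×5.670×10⁻⁸×1.95×(311.1⁴ − 277.900⁴).
T⁴ − T₀⁴ = 9.36699×10⁹ − 5.96423×10⁹ = 3.40276×10⁹ K⁴, so P_net = 359 W.

Net loss ≈ 359 W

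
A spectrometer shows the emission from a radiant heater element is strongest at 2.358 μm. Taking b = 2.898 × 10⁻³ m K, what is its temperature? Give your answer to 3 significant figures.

T ≈ 1.23×10³ K

Wien's law gives T = b/λ_max = (2.898×10⁻³ m·K)/(2.358×10⁻⁶ m) = 1.23×10³ K.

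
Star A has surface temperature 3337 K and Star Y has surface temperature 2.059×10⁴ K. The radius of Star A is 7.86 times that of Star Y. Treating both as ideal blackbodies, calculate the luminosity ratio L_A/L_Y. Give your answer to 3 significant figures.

L ∝ R²T⁴, so L_A/L_Y = (R_A/R_Y)²(T_A/T_Y)⁴ = (7.86)² × (3337/2.059×10⁴)⁴ = 61.7796 × 6.89921×10⁻⁴ = 0.0426.

L_A/L_Y ≈ 0.0426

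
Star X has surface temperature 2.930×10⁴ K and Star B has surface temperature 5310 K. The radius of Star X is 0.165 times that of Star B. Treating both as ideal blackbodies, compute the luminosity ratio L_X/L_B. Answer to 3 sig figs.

L ∝ R²T⁴, so L_X/L_B = (R_X/R_B)²(T_X/T_B)⁴ = (0.165)² × (2.930×10⁴/5310)⁴ = 0.027225 × 927.027 = 25.2.

L_X/L_B ≈ 25.2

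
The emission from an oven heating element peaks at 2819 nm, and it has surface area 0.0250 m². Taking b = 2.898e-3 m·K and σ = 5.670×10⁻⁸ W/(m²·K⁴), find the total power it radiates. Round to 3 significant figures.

P ≈ 1.58×10³ W

Wien's law: T = b/λ_max = 2.898×10⁻³/2.819×10⁻⁶ = 1028.02 K.
Area A = 0.0250 m².
Then P = σAT⁴ = 5.670×10⁻⁸×0.0250×(1028.02)⁴ = 1.58×10³ W.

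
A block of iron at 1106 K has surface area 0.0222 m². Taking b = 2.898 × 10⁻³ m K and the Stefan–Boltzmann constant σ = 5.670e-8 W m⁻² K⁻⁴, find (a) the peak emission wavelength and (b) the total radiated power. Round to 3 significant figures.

(a) λ_max = b/T = 2.898×10⁻³/1106 = 2.620×10⁻⁶ m = 2.62 μm.
Area A = 0.0222 m².
(b) P = σAT⁴ = 5.670×10⁻⁸×0.0222×(1106)⁴ = 1.88×10³ W.

λ_max ≈ 2.62 μm; P ≈ 1.88×10³ W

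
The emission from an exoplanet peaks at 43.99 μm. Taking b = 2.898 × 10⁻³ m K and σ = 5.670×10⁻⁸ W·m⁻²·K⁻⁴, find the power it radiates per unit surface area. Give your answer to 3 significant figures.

I ≈ 1.07 W/m²

Wien's law: T = b/λ_max = 2.898×10⁻³/4.399×10⁻⁵ = 65.8786 K.
Then I = σT⁴ = 5.670×10⁻⁸×(65.8786)⁴ = 1.07 W/m².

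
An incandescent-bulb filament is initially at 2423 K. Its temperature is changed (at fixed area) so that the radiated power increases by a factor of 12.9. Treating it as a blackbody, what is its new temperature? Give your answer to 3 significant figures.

P ∝ T⁴, so T₂/T₁ = (P₂/P₁)^(1/4) = (12.9)^(1/4) = 1.89517.
T₂ = 2423 × 1.89517 = 4.59×10³ K.

T₂ ≈ 4.59×10³ K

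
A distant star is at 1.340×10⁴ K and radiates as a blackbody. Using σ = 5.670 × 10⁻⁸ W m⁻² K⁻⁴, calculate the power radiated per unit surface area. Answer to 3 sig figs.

Stefan–Boltzmann: I = σT⁴ = 5.670×10⁻⁸ × (1.340×10⁴)⁴ = 1.83×10⁹ W/m².

I ≈ 1.83×10⁹ W/m²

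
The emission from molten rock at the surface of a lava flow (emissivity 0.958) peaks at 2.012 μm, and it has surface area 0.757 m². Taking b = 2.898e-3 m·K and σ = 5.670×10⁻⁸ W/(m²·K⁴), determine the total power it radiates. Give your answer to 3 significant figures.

P ≈ 1.77×10⁵ W

Wien's law: T = b/λ_max = 2.898×10⁻³/2.012×10⁻⁶ = 1440.36 K.
Area A = 0.757 m².
Then P = εσAT⁴ = 0.958×5.670×10⁻⁸×0.757×(1440.36)⁴ = 1.77×10⁵ W.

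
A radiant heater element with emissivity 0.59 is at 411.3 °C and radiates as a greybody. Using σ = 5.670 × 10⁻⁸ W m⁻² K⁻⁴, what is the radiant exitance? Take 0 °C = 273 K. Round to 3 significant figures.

I ≈ 7.34×10³ W/m²

T = 411.3 °C + 273 = 684.3 K.
Stefan–Boltzmann: I = εσT⁴ = 0.59 × 5.670×10⁻⁸ × (684.3)⁴ = 7.34×10³ W/m².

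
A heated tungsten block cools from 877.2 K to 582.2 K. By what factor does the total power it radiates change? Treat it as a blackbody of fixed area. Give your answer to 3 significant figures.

P₂/P₁ ≈ 0.194

P ∝ T⁴, so P₂/P₁ = (T₂/T₁)⁴ = (582.2/877.2)⁴ = (0.663703)⁴ = 0.194.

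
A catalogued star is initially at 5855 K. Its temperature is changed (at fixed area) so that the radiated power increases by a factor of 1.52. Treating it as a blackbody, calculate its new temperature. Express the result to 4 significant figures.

T₂ ≈ 6501 K

P ∝ T⁴, so T₂/T₁ = (P₂/P₁)^(1/4) = (1.52)^(1/4) = 1.11035.
T₂ = 5855 × 1.11035 = 6501 K.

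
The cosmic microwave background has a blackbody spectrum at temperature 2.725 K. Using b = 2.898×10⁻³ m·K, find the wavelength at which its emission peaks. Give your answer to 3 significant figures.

λ_max ≈ 1.06×10⁻³ m

Wien's displacement law: λ_max = b/T = (2.898×10⁻³ m·K)/(2.725 K) = 1.063×10⁻³ m.
That is 1.06×10⁻³ m, in the microwave range.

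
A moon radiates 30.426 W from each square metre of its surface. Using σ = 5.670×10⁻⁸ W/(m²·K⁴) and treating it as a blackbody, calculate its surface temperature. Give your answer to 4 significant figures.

I = σT⁴, so T = (I/σ)^(1/4) = (30.426/(5.670×10⁻⁸))^(1/4) = 152.2 K.

T ≈ 152.2 K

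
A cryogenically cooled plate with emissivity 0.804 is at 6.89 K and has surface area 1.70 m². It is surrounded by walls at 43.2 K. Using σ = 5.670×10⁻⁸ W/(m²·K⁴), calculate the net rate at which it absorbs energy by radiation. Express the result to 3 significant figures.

Area A = 1.70 m².
Net radiated power P_net = εσA(T⁴ − T₀⁴) = 0.804×5.670×10⁻⁸×1.70×(6.89⁴ − 43.2⁴).
T⁴ − T₀⁴ = 2253.60 − 3.48285×10⁶ = -3.48060×10⁶ K⁴, so P_net = -0.270 W — negative, meaning a net gain of 0.270 W.

Net gain ≈ 0.270 W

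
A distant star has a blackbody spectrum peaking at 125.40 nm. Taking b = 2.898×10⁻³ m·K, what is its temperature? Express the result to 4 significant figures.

Wien's law gives T = b/λ_max = (2.898×10⁻³ m·K)/(1.2540×10⁻⁷ m) = 2.311×10⁴ K.

T ≈ 2.311×10⁴ K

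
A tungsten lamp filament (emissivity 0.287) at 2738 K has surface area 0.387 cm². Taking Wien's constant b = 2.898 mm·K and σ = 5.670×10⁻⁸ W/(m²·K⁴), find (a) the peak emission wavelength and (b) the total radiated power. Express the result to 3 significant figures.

λ_max ≈ 1.06 μm; P ≈ 35.4 W

(a) λ_max = b/T = 2.898×10⁻³/2738 = 1.058×10⁻⁶ m = 1.06 μm.
Area A = 0.387 cm² = 3.87×10⁻⁵ m².
(b) P = εσAT⁴ = 0.287×5.670×10⁻⁸×3.87×10⁻⁵×(2738)⁴ = 35.4 W.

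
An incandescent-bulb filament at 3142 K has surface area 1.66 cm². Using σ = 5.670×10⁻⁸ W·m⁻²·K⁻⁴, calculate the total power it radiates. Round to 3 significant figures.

P ≈ 917 W

Area A = 1.66 cm² = 1.66×10⁻⁴ m².
P = σAT⁴ = 5.670×10⁻⁸ × 1.66×10⁻⁴ × (3142)⁴ = 917 W.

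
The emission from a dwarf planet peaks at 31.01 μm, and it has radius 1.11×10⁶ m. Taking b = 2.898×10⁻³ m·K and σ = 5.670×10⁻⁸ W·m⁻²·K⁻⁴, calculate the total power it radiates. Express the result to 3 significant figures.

P ≈ 6.70×10¹³ W

Wien's law: T = b/λ_max = 2.898×10⁻³/3.101×10⁻⁵ = 93.4537 K.
Surface area A = 4πR² = 4π(1.11×10⁶ m)² = 1.54830×10¹³ m².
Then P = σAT⁴ = 5.670×10⁻⁸×1.54830×10¹³×(93.4537)⁴ = 6.70×10¹³ W.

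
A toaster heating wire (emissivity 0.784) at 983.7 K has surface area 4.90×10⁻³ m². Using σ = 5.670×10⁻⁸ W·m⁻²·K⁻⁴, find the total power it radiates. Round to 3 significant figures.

P ≈ 204 W

Area A = 4.90×10⁻³ m².
P = εσAT⁴ = 0.784 × 5.670×10⁻⁸ × 4.90×10⁻³ × (983.7)⁴ = 204 W.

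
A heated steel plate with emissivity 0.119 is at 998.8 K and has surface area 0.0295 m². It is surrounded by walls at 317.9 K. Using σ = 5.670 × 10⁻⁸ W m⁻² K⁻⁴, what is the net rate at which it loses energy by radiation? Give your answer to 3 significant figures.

Net loss ≈ 196 W

Area A = 0.0295 m².
Net radiated power P_net = εσA(T⁴ − T₀⁴) = 0.119×5.670×10⁻⁸×0.0295×(998.8⁴ − 317.9⁴).
T⁴ − T₀⁴ = 9.95209×10¹¹ − 1.02132×10¹⁰ = 9.84996×10¹¹ K⁴, so P_net = 196 W.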